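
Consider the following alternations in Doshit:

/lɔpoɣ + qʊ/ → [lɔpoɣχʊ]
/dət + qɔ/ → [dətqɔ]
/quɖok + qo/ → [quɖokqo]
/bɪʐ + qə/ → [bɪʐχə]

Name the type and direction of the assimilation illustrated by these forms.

progressive manner assimilation

Underlying /q/ is realised as [χ] next to /ɣ/; /ɣ/ itself does not change.
/q/ is a stop while /ɣ/ is a fricative; the output [χ] is a fricative, matching the trigger — so the feature that spreads is manner.
Place and voice are unchanged, so the assimilation is partial, not total.
Checking the remaining alternation: /q/ → [χ] after /ʐ/ (stop → fricative, matching a fricative) — only manner changes, and always toward the preceding segment.
No alternation appears in [dətqɔ], [quɖokqo]: there the adjacent consonants already agree in manner (/q/ and /t/ are both stops; /q/ and /k/ are both stops), so these forms are consistent with the same rule.
The trigger is the preceding segment, so the direction is progressive (perseverative).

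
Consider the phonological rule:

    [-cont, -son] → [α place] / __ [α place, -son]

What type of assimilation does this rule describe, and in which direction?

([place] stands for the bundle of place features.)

The shared variable α links the value of the place features (abbreviated [place]) on the target to the same value on the neighbouring segment, so place is the feature that assimilates.
Since the environment is written after the underscore, the trigger follows the target; the direction is regressive.

regressive place assimilation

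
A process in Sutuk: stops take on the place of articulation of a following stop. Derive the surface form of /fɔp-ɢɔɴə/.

The rule targets /p/ (voiceless bilabial stop), which sits before the trigger /ɢ/ (uvular).
Changing only its place to uvular gives [q] — the voiceless uvular stop.

[fɔqɢɔɴə]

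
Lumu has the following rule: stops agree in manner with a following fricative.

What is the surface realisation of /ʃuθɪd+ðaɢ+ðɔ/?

[ʃuθɪzðaʁðɔ]

/d/ is a voiced alveolar stop. The following trigger /ð/ is a fricative, so /d/ must become a fricative as well.
A voiced alveolar fricative is [z], so the surface segment is [z].
The same rule applies at the second boundary: /ɢ/ → [ʁ] next to /ð/.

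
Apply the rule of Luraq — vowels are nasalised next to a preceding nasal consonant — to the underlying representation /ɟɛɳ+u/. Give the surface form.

The vowel /u/ is adjacent to the preceding nasal /ɳ/, so it acquires [+nasal] and surfaces as [ũ].

[ɟɛɳũ]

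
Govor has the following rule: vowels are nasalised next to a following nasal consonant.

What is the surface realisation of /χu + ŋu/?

/u/ sits next to the nasal /ŋ/ and is therefore nasalised to [ũ].

[χũŋu]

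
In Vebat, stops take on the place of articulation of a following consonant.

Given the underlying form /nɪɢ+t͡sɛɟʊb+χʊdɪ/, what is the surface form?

The rule targets /ɢ/ (voiced uvular stop), which sits before the trigger /t͡s/ (alveolar).
The voiced alveolar stop is [d], so /ɢ/ → [d].
At the second juncture, /b/ likewise becomes [ɢ] adjacent to /χ/.

[nɪdt͡sɛɟʊɢχʊdɪ]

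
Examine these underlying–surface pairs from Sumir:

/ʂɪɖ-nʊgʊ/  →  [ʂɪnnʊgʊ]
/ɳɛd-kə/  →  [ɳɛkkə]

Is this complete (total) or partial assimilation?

Comparing underlying and surface forms, /ɖ/ → [n] is the alternation; the neighbouring /n/ is constant.
The output [n] is identical to the trigger /n/ — every feature (place, manner, voicing) has been copied — so this is total assimilation.
The remaining alternation confirms this: /d/ → [k] before /k/ — in each case the output is a copy of the following consonant.

total assimilation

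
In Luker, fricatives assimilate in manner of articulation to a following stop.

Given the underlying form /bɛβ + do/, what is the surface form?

The rule targets /β/ (voiced bilabial fricative), which sits before the trigger /d/ (stop).
Changing only its manner to stop gives [b] — the voiced bilabial stop.

[bɛbdo]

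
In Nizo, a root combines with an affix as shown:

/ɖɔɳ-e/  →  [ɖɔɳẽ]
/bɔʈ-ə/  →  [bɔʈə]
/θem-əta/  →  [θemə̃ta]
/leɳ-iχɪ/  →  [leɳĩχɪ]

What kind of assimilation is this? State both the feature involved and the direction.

The vowel /e/ surfaces as nasalised [ẽ] next to the preceding nasal /ɳ/ — it has acquired the [+nasal] feature of its neighbour.
The other forms show the same pattern: /ə/ → [ə̃] after /m/; /i/ → [ĩ] after /ɳ/ — each time a vowel is nasalised next to a preceding nasal.
No change occurs in [bɔʈə] because the vowel at the boundary is adjacent to an oral consonant, not a nasal (/ə/ next to /ʈ/).
Because the conditioning nasal is to the left of the vowel that changes, the process is progressive (perseverative).

progressive nasality assimilation (vowel nasalisation)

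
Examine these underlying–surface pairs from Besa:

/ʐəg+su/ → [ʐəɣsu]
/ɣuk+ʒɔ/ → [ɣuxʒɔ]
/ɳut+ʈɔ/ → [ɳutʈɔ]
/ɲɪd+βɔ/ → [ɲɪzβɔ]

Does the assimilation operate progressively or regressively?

regressive

The segment that alternates is /g/, which surfaces as [ɣ] when adjacent to /s/.
/g/ is a stop while /s/ is a fricative; the output [ɣ] is a fricative, matching the trigger — so the feature that spreads is manner.
The same holds elsewhere in the data: /k/ → [x] before /ʒ/ (stop → fricative, matching a fricative); /d/ → [z] before /β/ (stop → fricative, matching a fricative) — only manner changes, and always toward the following segment.
No alternation appears in [ɳutʈɔ]: there the adjacent consonants already agree in manner (/t/ and /ʈ/ are both stops), so this form is consistent with the same rule.
Since the segment that changes precedes the conditioning segment, the assimilation is regressive.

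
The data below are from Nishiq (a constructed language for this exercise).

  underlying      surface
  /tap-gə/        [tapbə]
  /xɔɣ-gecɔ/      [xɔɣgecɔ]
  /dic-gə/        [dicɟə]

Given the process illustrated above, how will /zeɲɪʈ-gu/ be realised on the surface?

[zeɲɪʈɖu]

The data show progressive place assimilation: /g/ → [b] after /p/; /g/ → [ɟ] after /c/. In each pair only place changes, matching the preceding consonant, while manner and voice stay constant.
Nothing changes in [xɔɣgecɔ]: there the adjacent consonants already agree in place (/g/ and /ɣ/ are both velar), so this form is consistent with the same rule.
The rule targets /g/ (voiced velar stop), which sits after the trigger /ʈ/ (retroflex).
A voiced retroflex stop is [ɖ], so the surface segment is [ɖ].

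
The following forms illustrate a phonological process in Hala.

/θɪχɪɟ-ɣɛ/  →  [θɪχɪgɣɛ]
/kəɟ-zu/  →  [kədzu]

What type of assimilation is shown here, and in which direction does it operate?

The segment that alternates is /ɟ/, which surfaces as [g] when adjacent to /ɣ/.
/ɟ/ is palatal while /ɣ/ is velar; the output [g] is velar, matching the trigger — so the feature that spreads is place.
Manner and voice are unchanged, so the assimilation is partial, not total.
The other alternating form patterns the same way: /ɟ/ → [d] before /z/ (palatal → alveolar, matching alveolar) — only place changes, and always toward the following segment.
Since the segment that changes precedes the conditioning segment, the assimilation is regressive.

regressive place assimilation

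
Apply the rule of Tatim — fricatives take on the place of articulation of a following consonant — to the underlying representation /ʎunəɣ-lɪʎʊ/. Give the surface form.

[ʎunəzlɪʎʊ]

The rule targets /ɣ/ (voiced velar fricative), which sits before the trigger /l/ (alveolar).
The voiced alveolar fricative is [z], so /ɣ/ → [z].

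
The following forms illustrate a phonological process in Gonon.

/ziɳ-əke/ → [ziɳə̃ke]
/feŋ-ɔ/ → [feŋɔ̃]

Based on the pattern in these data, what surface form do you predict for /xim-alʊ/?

The data show progressive nasality assimilation (vowel nasalisation): /ə/ → [ə̃] after /ɳ/; /ɔ/ → [ɔ̃] after /ŋ/ — a vowel is nasalised by an immediately preceding nasal consonant.
/a/ sits next to the nasal /m/ and is therefore nasalised to [ã].

[ximãlʊ]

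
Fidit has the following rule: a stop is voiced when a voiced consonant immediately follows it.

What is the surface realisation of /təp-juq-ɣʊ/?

The rule targets /p/ (voiceless bilabial stop), which sits before the trigger /j/ (voiced).
A voiced bilabial stop is [b], so the surface segment is [b].
At the second juncture, /q/ likewise becomes [ɢ] adjacent to /ɣ/.

[təbjuɢɣʊ]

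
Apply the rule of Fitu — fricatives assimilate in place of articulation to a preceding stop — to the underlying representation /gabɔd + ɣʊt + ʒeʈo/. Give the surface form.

[gabɔdzʊtzeʈo]

The rule targets /ɣ/ (voiced velar fricative), which sits after the trigger /d/ (alveolar).
Changing only its place to alveolar gives [z] — the voiced alveolar fricative.
The same rule applies at the second boundary: /ʒ/ → [z] next to /t/.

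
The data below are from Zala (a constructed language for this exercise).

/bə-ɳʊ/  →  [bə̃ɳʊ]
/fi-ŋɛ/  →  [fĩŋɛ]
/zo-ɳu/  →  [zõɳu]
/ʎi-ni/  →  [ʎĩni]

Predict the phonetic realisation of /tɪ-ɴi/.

The data show regressive nasality assimilation (vowel nasalisation): /ə/ → [ə̃] before /ɳ/; /i/ → [ĩ] before /ŋ/; /o/ → [õ] before /ɳ/; /i/ → [ĩ] before /n/ — a vowel is nasalised by an immediately following nasal consonant.
/ɪ/ sits next to the nasal /ɴ/ and is therefore nasalised to [ɪ̃].

[tɪ̃ɴi]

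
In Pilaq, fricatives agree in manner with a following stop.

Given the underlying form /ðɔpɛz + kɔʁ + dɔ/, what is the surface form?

The rule targets /z/ (voiced alveolar fricative), which sits before the trigger /k/ (stop).
Changing only its manner to stop gives [d] — the voiced alveolar stop.
The same rule applies at the second boundary: /ʁ/ → [ɢ] next to /d/.

[ðɔpɛdkɔɢdɔ]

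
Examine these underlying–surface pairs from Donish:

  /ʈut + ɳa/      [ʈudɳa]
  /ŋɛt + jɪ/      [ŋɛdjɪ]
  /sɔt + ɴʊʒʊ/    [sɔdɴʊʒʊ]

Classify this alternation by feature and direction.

regressive voicing assimilation

Underlying /t/ is realised as [d] next to /ɳ/; /ɳ/ itself does not change.
/t/ is voiceless while /ɳ/ is voiced; the output [d] is voiced, matching the trigger — so the feature that spreads is voicing.
Place and manner are unchanged, so the assimilation is partial, not total.
Checking the remaining alternations: /t/ → [d] before /j/ (voiceless → voiced, matching voiced); /t/ → [d] before /ɴ/ (voiceless → voiced, matching voiced) — only voicing changes, and always toward the following segment.
Since the segment that changes precedes the conditioning segment, the assimilation is regressive.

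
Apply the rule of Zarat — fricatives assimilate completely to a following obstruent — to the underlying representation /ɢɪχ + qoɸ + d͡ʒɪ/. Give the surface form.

/χ/ is the segment targeted by the rule; it sits immediately before /q/, so it assimilates completely and surfaces as [q].
The same rule applies at the second boundary: /ɸ/ → [d͡ʒ] next to /d͡ʒ/.

[ɢɪqqod͡ʒd͡ʒɪ]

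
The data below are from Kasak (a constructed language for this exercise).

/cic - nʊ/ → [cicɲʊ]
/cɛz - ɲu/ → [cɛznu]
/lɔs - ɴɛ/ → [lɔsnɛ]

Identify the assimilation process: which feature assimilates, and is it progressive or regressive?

Underlying /n/ is realised as [ɲ] next to /c/; /c/ itself does not change.
/n/ is alveolar while /c/ is palatal; the output [ɲ] is palatal, matching the trigger — so the feature that spreads is place.
Manner and voice are unchanged, so the assimilation is partial, not total.
The same holds elsewhere in the data: /ɲ/ → [n] after /z/ (palatal → alveolar, matching alveolar); /ɴ/ → [n] after /s/ (uvular → alveolar, matching alveolar) — only place changes, and always toward the preceding segment.
Since the segment that changes follows the conditioning segment, the assimilation is progressive.

progressive place assimilation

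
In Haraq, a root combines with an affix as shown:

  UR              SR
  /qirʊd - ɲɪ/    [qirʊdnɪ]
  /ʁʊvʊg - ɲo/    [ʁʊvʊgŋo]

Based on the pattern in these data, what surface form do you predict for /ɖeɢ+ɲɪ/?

[ɖeɢɴɪ]

The data show progressive place assimilation: /ɲ/ → [n] after /d/; /ɲ/ → [ŋ] after /g/. In each pair only place changes, matching the preceding consonant, while manner and voice stay constant.
The rule targets /ɲ/ (voiced palatal nasal), which sits after the trigger /ɢ/ (uvular).
Changing only its place to uvular gives [ɴ] — the voiced uvular nasal.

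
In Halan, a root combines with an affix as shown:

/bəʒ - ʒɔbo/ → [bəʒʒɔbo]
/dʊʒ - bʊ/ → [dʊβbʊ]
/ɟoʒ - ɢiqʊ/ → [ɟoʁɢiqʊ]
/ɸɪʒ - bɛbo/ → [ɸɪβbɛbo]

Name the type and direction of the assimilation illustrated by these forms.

regressive place assimilation

Comparing underlying and surface forms, /ʒ/ → [β] is the alternation; the neighbouring /b/ is constant.
The change postalveolar → bilabial matches the place of the following /b/, identifying this as place assimilation.
Manner and voice are unchanged, so the assimilation is partial, not total.
The same holds elsewhere in the data: /ʒ/ → [ʁ] before /ɢ/ (postalveolar → uvular, matching uvular) — only place changes, and always toward the following segment.
Nothing changes in [bəʒʒɔbo]: there the adjacent consonants already agree in place (/ʒ/ and /ʒ/ are both postalveolar), so this form is consistent with the same rule.
The trigger is the following segment, so the direction is regressive (anticipatory).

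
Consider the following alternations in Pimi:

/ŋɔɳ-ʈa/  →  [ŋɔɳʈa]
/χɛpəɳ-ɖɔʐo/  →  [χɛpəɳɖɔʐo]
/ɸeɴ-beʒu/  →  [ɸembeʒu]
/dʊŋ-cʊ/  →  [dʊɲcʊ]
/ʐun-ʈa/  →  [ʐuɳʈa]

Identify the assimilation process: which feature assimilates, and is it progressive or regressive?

Comparing underlying and surface forms, /ɴ/ → [m] is the alternation; the neighbouring /b/ is constant.
/ɴ/ is uvular while /b/ is bilabial; the output [m] is bilabial, matching the trigger — so the feature that spreads is place.
Manner and voice are unchanged, so the assimilation is partial, not total.
The other alternating forms pattern the same way: /ŋ/ → [ɲ] before /c/ (velar → palatal, matching palatal); /n/ → [ɳ] before /ʈ/ (alveolar → retroflex, matching retroflex) — only place changes, and always toward the following segment.
Nothing changes in [ŋɔɳʈa], [χɛpəɳɖɔʐo]: there the adjacent consonants already agree in place (/ɳ/ and /ʈ/ are both retroflex; /ɳ/ and /ɖ/ are both retroflex), so these forms are consistent with the same rule.
The trigger is the following segment, so the direction is regressive (anticipatory).

regressive place assimilation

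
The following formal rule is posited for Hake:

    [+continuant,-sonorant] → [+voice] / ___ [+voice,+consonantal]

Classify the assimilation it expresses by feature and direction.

regressive voicing assimilation

The structural change is [+voice], and the conditioning segment [+voice,+consonantal] (a voiced consonant) is itself voiced, so the target comes to share the voicing of its neighbour — voicing assimilation.
The conditioning segment sits to the right of the focus bar, meaning the trigger follows the segment that changes — regressive assimilation.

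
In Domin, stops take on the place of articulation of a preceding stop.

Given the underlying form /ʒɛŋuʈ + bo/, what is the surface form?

[ʒɛŋuʈɖo]

/b/ is a voiced bilabial stop. The preceding trigger /ʈ/ is retroflex, so /b/ must become retroflex as well.
Changing only its place to retroflex gives [ɖ] — the voiced retroflex stop.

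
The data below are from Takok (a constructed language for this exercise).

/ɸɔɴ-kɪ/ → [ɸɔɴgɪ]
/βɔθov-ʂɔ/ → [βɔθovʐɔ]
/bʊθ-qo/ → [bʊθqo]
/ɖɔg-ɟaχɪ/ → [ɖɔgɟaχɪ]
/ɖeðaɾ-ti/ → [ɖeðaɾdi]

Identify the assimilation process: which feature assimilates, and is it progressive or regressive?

progressive voicing assimilation

Comparing underlying and surface forms, /k/ → [g] is the alternation; the neighbouring /ɴ/ is constant.
The change voiceless → voiced matches the voicing of the preceding /ɴ/, identifying this as voicing assimilation.
Place and manner are unchanged, so the assimilation is partial, not total.
The same holds elsewhere in the data: /ʂ/ → [ʐ] after /v/ (voiceless → voiced, matching voiced); /t/ → [d] after /ɾ/ (voiceless → voiced, matching voiced) — only voicing changes, and always toward the preceding segment.
No alternation appears in [bʊθqo], [ɖɔgɟaχɪ]: there the adjacent consonants already agree in voicing (/q/ and /θ/ are both voiceless; /ɟ/ and /g/ are both voiced), so these forms are consistent with the same rule.
The trigger is the preceding segment, so the direction is progressive (perseverative).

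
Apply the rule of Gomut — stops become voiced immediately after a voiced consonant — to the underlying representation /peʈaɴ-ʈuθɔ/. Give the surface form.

[peʈaɴɖuθɔ]

/ʈ/ is a voiceless retroflex stop. The preceding trigger /ɴ/ is voiced, so /ʈ/ must become voiced as well.
The voiced retroflex stop is [ɖ], so /ʈ/ → [ɖ].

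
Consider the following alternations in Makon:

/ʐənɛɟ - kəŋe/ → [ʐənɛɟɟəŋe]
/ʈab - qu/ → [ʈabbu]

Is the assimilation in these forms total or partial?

The segment that alternates is /k/, which surfaces as [ɟ] when adjacent to /ɟ/.
The output [ɟ] is identical to the trigger /ɟ/ — every feature (place, manner, voicing) has been copied — so this is total assimilation.
The other form behaves the same way: /q/ → [b] after /b/ — in each case the output is a copy of the preceding consonant.

total assimilation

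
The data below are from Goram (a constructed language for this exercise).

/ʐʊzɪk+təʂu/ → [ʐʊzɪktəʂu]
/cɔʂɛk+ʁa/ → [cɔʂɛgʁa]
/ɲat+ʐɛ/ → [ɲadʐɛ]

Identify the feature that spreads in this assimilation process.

Underlying /k/ is realised as [g] next to /ʁ/; /ʁ/ itself does not change.
/k/ is voiceless while /ʁ/ is voiced; the output [g] is voiced, matching the trigger — so the feature that spreads is voicing.
The same holds elsewhere in the data: /t/ → [d] before /ʐ/ (voiceless → voiced, matching voiced) — only voicing changes, and always toward the following segment.
Nothing changes in [ʐʊzɪktəʂu]: there the adjacent consonants already agree in voicing (/k/ and /t/ are both voiceless), so this form is consistent with the same rule.

voicing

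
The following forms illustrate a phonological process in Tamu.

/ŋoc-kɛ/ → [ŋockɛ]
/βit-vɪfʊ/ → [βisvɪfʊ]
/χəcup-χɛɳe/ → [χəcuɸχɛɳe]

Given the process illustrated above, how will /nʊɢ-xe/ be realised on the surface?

[nʊʁxe]

The data show regressive manner assimilation: /t/ → [s] before /v/; /p/ → [ɸ] before /χ/. In each pair only manner changes, matching the following consonant, while place and voice stay constant.
Nothing changes in [ŋockɛ]: there the adjacent consonants already agree in manner (/c/ and /k/ are both stops), so this form is consistent with the same rule.
The rule targets /ɢ/ (voiced uvular stop), which sits before the trigger /x/ (fricative).
The voiced uvular fricative is [ʁ], so /ɢ/ → [ʁ].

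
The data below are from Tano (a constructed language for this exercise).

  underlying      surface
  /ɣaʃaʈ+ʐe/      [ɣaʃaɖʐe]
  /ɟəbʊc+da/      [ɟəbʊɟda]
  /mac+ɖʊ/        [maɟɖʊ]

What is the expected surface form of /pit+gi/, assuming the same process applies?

[pidgi]

The data show regressive voicing assimilation: /ʈ/ → [ɖ] before /ʐ/; /c/ → [ɟ] before /d/; /c/ → [ɟ] before /ɖ/. In each pair only voicing changes, matching the following consonant, while place and manner stay constant.
The rule targets /t/ (voiceless alveolar stop), which sits before the trigger /g/ (voiced).
Changing only its voicing to voiced gives [d] — the voiced alveolar stop.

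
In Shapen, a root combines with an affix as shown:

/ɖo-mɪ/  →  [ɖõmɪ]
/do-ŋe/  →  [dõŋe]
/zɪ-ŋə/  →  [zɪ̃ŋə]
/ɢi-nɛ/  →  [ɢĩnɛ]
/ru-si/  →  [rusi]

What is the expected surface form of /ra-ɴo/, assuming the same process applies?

The data show regressive nasality assimilation (vowel nasalisation): /o/ → [õ] before /m/; /o/ → [õ] before /ŋ/; /ɪ/ → [ɪ̃] before /ŋ/; /i/ → [ĩ] before /n/ — a vowel is nasalised by an immediately following nasal consonant.
No change occurs in [rusi] because the vowel at the boundary is adjacent to an oral consonant, not a nasal (/u/ next to /s/).
The vowel /a/ is adjacent to the following nasal /ɴ/, so it acquires [+nasal] and surfaces as [ã].

[rãɴo]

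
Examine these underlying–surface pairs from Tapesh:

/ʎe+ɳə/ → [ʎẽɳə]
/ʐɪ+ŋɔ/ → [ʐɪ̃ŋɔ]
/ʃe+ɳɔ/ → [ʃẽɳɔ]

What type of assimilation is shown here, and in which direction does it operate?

regressive nasality assimilation (vowel nasalisation)

The vowel /e/ surfaces as nasalised [ẽ] next to the following nasal /ɳ/ — it has acquired the [+nasal] feature of its neighbour.
Likewise in the remaining data: /ɪ/ → [ɪ̃] before /ŋ/ — each time a vowel is nasalised next to a following nasal.
Because the conditioning nasal is to the right of the vowel that changes, the process is regressive (anticipatory).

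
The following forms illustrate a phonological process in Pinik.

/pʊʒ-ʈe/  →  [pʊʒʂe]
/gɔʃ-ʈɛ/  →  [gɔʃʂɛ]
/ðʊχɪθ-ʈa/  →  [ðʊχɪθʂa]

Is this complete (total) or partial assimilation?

partial assimilation

The segment that alternates is /ʈ/, which surfaces as [ʂ] when adjacent to /ʒ/.
/ʈ/ is a stop while /ʒ/ is a fricative; the output [ʂ] is a fricative, matching the trigger — so the feature that spreads is manner.
Place and voice are unchanged, so the assimilation is partial, not total.
Checking the remaining alternations: /ʈ/ → [ʂ] after /ʃ/ (stop → fricative, matching a fricative); /ʈ/ → [ʂ] after /θ/ (stop → fricative, matching a fricative) — only manner changes, and always toward the preceding segment.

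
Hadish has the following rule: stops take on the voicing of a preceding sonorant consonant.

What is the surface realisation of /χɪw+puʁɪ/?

[χɪwbuʁɪ]

The rule targets /p/ (voiceless bilabial stop), which sits after the trigger /w/ (voiced).
A voiced bilabial stop is [b], so the surface segment is [b].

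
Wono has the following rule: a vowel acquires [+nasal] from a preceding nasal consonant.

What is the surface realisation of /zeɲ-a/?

[zeɲã]

/a/ sits next to the nasal /ɲ/ and is therefore nasalised to [ã].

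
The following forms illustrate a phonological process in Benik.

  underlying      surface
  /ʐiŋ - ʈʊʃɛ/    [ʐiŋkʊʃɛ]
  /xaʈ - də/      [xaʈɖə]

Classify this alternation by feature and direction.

Comparing underlying and surface forms, /ʈ/ → [k] is the alternation; the neighbouring /ŋ/ is constant.
/ʈ/ is retroflex while /ŋ/ is velar; the output [k] is velar, matching the trigger — so the feature that spreads is place.
Manner and voice are unchanged, so the assimilation is partial, not total.
The other alternating form patterns the same way: /d/ → [ɖ] after /ʈ/ (alveolar → retroflex, matching retroflex) — only place changes, and always toward the preceding segment.
The trigger is the preceding segment, so the direction is progressive (perseverative).

progressive place assimilation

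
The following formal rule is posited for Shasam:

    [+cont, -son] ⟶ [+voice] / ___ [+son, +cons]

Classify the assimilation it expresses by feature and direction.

regressive voicing assimilation

The target ([+cont, -son], fricatives) acquires [+voice] next to a sonorant consonant ([+son, +cons]) — it takes on the voicing of its neighbour, so the feature that spreads is voicing.
Since the environment is written after the underscore, the trigger follows the target; the direction is regressive.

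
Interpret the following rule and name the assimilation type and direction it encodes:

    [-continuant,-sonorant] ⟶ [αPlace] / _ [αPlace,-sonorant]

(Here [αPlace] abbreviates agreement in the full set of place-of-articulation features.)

The shared variable α links the value of the place features (abbreviated [Place]) on the target to the same value on the neighbouring segment, so place is the feature that assimilates.
Since the environment is written after the underscore, the trigger follows the target; the direction is regressive.

regressive place assimilation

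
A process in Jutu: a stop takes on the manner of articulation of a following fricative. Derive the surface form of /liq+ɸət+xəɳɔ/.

/q/ is a voiceless uvular stop. The following trigger /ɸ/ is a fricative, so /q/ must become a fricative as well.
Changing only its manner to fricative gives [χ] — the voiceless uvular fricative.
The same rule applies at the second boundary: /t/ → [s] next to /x/.

[liχɸəsxəɳɔ]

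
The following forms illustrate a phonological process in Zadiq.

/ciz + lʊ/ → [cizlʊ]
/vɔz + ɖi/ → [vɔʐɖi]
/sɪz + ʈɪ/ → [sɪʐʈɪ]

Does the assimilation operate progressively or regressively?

Underlying /z/ is realised as [ʐ] next to /ɖ/; /ɖ/ itself does not change.
/z/ is alveolar while /ɖ/ is retroflex; the output [ʐ] is retroflex, matching the trigger — so the feature that spreads is place.
Checking the remaining alternation: /z/ → [ʐ] before /ʈ/ (alveolar → retroflex, matching retroflex) — only place changes, and always toward the following segment.
Nothing changes in [cizlʊ]: there the adjacent consonants already agree in place (/z/ and /l/ are both alveolar), so this form is consistent with the same rule.
Since the segment that changes precedes the conditioning segment, the assimilation is regressive.

regressive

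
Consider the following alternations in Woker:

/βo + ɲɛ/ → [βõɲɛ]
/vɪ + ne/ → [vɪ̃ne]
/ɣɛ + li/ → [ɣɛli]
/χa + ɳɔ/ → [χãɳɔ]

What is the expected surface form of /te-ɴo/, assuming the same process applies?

The data show regressive nasality assimilation (vowel nasalisation): /o/ → [õ] before /ɲ/; /ɪ/ → [ɪ̃] before /n/; /a/ → [ã] before /ɳ/ — a vowel is nasalised by an immediately following nasal consonant.
No change occurs in [ɣɛli] because the vowel at the boundary is adjacent to an oral consonant, not a nasal (/ɛ/ next to /l/).
The vowel /e/ is adjacent to the following nasal /ɴ/, so it acquires [+nasal] and surfaces as [ẽ].

[tẽɴo]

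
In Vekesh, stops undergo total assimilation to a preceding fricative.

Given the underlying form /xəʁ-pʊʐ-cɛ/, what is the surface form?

/p/ is the segment targeted by the rule; it sits immediately after /ʁ/, so it assimilates completely and surfaces as [ʁ].
The same rule applies at the second boundary: /c/ → [ʐ] next to /ʐ/.

[xəʁʁʊʐʐɛ]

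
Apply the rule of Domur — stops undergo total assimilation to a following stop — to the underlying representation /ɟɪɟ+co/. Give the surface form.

[ɟɪcco]

/ɟ/ is the segment targeted by the rule; it sits immediately before /c/, so it assimilates completely and surfaces as [c].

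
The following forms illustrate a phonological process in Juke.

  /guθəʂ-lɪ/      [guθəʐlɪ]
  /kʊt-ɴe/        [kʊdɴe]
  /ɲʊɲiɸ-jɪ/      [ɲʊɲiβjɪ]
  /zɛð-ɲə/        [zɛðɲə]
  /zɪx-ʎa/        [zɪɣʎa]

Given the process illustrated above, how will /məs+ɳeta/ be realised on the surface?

The data show regressive voicing assimilation: /ʂ/ → [ʐ] before /l/; /t/ → [d] before /ɴ/; /ɸ/ → [β] before /j/; /x/ → [ɣ] before /ʎ/. In each pair only voicing changes, matching the following consonant, while place and manner stay constant.
No alternation appears in [zɛðɲə]: there the adjacent consonants already agree in voicing (/ð/ and /ɲ/ are both voiced), so this form is consistent with the same rule.
The rule targets /s/ (voiceless alveolar fricative), which sits before the trigger /ɳ/ (voiced).
The voiced alveolar fricative is [z], so /s/ → [z].

[məzɳeta]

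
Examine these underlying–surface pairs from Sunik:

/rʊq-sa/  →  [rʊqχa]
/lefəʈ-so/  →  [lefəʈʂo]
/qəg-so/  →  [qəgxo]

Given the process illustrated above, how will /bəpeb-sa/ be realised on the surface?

[bəpebɸa]

The data show progressive place assimilation: /s/ → [χ] after /q/; /s/ → [ʂ] after /ʈ/; /s/ → [x] after /g/. In each pair only place changes, matching the preceding consonant, while manner and voice stay constant.
The rule targets /s/ (voiceless alveolar fricative), which sits after the trigger /b/ (bilabial).
A voiceless bilabial fricative is [ɸ], so the surface segment is [ɸ].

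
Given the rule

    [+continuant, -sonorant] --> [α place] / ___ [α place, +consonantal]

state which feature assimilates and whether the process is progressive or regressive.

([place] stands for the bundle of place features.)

The rule copies the place features (abbreviated [place]) from the environment onto the target, so the assimilating feature is place.
The conditioning segment sits to the right of the focus bar, meaning the trigger follows the segment that changes — regressive assimilation.

regressive place assimilation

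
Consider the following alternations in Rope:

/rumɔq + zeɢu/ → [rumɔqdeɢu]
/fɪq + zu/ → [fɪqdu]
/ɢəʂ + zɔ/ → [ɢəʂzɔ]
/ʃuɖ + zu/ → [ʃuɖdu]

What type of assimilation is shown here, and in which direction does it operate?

progressive manner assimilation

Underlying /z/ is realised as [d] next to /q/; /q/ itself does not change.
The change fricative → stop matches the manner of the preceding /q/, identifying this as manner assimilation.
Place and voice are unchanged, so the assimilation is partial, not total.
The same holds elsewhere in the data: /z/ → [d] after /ɖ/ (fricative → stop, matching a stop) — only manner changes, and always toward the preceding segment.
Nothing changes in [ɢəʂzɔ]: there the adjacent consonants already agree in manner (/z/ and /ʂ/ are both fricatives), so this form is consistent with the same rule.
Since the segment that changes follows the conditioning segment, the assimilation is progressive.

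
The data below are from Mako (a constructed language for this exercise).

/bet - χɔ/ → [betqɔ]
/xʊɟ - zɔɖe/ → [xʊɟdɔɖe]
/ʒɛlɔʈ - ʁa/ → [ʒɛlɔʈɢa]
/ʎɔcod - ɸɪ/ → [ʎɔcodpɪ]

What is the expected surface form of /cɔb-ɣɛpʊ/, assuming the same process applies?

[cɔbgɛpʊ]

The data show progressive manner assimilation: /χ/ → [q] after /t/; /z/ → [d] after /ɟ/; /ʁ/ → [ɢ] after /ʈ/; /ɸ/ → [p] after /d/. In each pair only manner changes, matching the preceding consonant, while place and voice stay constant.
The rule targets /ɣ/ (voiced velar fricative), which sits after the trigger /b/ (stop).
Changing only its manner to stop gives [g] — the voiced velar stop.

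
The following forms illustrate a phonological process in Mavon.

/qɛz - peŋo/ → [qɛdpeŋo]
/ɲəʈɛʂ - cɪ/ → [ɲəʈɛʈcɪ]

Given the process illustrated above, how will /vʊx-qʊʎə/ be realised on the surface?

The data show regressive manner assimilation: /z/ → [d] before /p/; /ʂ/ → [ʈ] before /c/. In each pair only manner changes, matching the following consonant, while place and voice stay constant.
/x/ is a voiceless velar fricative. The following trigger /q/ is a stop, so /x/ must become a stop as well.
A voiceless velar stop is [k], so the surface segment is [k].

[vʊkqʊʎə]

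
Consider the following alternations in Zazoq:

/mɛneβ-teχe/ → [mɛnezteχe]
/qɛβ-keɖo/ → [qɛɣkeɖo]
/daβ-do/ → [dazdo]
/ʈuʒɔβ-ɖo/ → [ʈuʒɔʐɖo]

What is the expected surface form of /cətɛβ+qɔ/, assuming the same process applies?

The data show regressive place assimilation: /β/ → [z] before /t/; /β/ → [ɣ] before /k/; /β/ → [z] before /d/; /β/ → [ʐ] before /ɖ/. In each pair only place changes, matching the following consonant, while manner and voice stay constant.
The rule targets /β/ (voiced bilabial fricative), which sits before the trigger /q/ (uvular).
A voiced uvular fricative is [ʁ], so the surface segment is [ʁ].

[cətɛʁqɔ]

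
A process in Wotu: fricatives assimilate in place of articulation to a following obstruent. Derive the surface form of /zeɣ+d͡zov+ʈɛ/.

The rule targets /ɣ/ (voiced velar fricative), which sits before the trigger /d͡z/ (alveolar).
The voiced alveolar fricative is [z], so /ɣ/ → [z].
At the second juncture, /v/ likewise becomes [ʐ] adjacent to /ʈ/.

[zezd͡zoʐʈɛ]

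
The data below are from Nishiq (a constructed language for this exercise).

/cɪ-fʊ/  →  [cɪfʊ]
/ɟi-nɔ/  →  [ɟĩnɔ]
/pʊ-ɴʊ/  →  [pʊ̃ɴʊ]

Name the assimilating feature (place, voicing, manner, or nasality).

nasality

The vowel /i/ surfaces as nasalised [ĩ] next to the following nasal /n/ — it has acquired the [+nasal] feature of its neighbour.
Likewise in the remaining data: /ʊ/ → [ʊ̃] before /ɴ/ — each time a vowel is nasalised next to a following nasal.
No change occurs in [cɪfʊ] because the vowel at the boundary is adjacent to an oral consonant, not a nasal (/ɪ/ next to /f/).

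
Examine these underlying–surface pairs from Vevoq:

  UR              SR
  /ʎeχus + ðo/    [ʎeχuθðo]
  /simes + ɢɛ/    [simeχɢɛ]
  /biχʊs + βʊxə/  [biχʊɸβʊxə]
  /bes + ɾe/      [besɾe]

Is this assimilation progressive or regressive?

Underlying /s/ is realised as [θ] next to /ð/; /ð/ itself does not change.
The change alveolar → dental matches the place of the following /ð/, identifying this as place assimilation.
The other alternating forms pattern the same way: /s/ → [χ] before /ɢ/ (alveolar → uvular, matching uvular); /s/ → [ɸ] before /β/ (alveolar → bilabial, matching bilabial) — only place changes, and always toward the following segment.
No alternation appears in [besɾe]: there the adjacent consonants already agree in place (/s/ and /ɾ/ are both alveolar), so this form is consistent with the same rule.
Since the segment that changes precedes the conditioning segment, the assimilation is regressive.

regressive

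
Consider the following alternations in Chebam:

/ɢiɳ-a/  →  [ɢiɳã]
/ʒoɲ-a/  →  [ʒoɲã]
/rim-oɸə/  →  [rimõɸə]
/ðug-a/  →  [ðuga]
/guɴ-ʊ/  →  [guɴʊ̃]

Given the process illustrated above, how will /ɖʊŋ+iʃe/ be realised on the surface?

[ɖʊŋĩʃe]

The data show progressive nasality assimilation (vowel nasalisation): /a/ → [ã] after /ɳ/; /a/ → [ã] after /ɲ/; /o/ → [õ] after /m/; /ʊ/ → [ʊ̃] after /ɴ/ — a vowel is nasalised by an immediately preceding nasal consonant.
No change occurs in [ðuga] because the vowel at the boundary is adjacent to an oral consonant, not a nasal (/a/ next to /g/).
/i/ sits next to the nasal /ŋ/ and is therefore nasalised to [ĩ].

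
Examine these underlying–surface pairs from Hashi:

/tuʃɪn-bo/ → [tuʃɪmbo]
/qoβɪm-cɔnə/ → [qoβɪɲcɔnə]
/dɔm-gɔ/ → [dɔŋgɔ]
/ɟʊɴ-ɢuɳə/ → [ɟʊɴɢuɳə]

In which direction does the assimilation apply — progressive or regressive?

Comparing underlying and surface forms, /n/ → [m] is the alternation; the neighbouring /b/ is constant.
The change alveolar → bilabial matches the place of the following /b/, identifying this as place assimilation.
The other alternating forms pattern the same way: /m/ → [ɲ] before /c/ (bilabial → palatal, matching palatal); /m/ → [ŋ] before /g/ (bilabial → velar, matching velar) — only place changes, and always toward the following segment.
No alternation appears in [ɟʊɴɢuɳə]: there the adjacent consonants already agree in place (/ɴ/ and /ɢ/ are both uvular), so this form is consistent with the same rule.
The trigger is the following segment, so the direction is regressive (anticipatory).

regressive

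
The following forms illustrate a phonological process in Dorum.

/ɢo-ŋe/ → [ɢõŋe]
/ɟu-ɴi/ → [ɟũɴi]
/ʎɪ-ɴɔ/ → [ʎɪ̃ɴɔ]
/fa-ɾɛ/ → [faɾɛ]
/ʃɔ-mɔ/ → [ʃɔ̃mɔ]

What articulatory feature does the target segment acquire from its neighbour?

The vowel /o/ surfaces as nasalised [õ] next to the following nasal /ŋ/ — it has acquired the [+nasal] feature of its neighbour.
The other forms show the same pattern: /u/ → [ũ] before /ɴ/; /ɪ/ → [ɪ̃] before /ɴ/; /ɔ/ → [ɔ̃] before /m/ — each time a vowel is nasalised next to a following nasal.
No change occurs in [faɾɛ] because the vowel at the boundary is adjacent to an oral consonant, not a nasal (/a/ next to /ɾ/).

nasality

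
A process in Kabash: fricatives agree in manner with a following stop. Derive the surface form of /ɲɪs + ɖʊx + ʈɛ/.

The rule targets /s/ (voiceless alveolar fricative), which sits before the trigger /ɖ/ (stop).
The voiceless alveolar stop is [t], so /s/ → [t].
At the second juncture, /x/ likewise becomes [k] adjacent to /ʈ/.

[ɲɪtɖʊkʈɛ]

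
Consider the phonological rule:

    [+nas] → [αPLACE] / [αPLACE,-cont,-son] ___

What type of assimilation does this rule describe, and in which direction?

The rule copies the place features (abbreviated [PLACE]) from the environment onto the target, so the assimilating feature is place.
Since the environment is written before the underscore, the trigger precedes the target; the direction is progressive.

progressive place assimilation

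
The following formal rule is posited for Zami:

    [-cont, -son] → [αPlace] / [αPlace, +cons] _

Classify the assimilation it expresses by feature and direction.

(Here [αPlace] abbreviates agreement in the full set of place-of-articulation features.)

The shared variable α links the value of the place features (abbreviated [Place]) on the target to the same value on the neighbouring segment, so place is the feature that assimilates.
The conditioning segment sits to the left of the focus bar, meaning the trigger precedes the segment that changes — progressive assimilation.

progressive place assimilation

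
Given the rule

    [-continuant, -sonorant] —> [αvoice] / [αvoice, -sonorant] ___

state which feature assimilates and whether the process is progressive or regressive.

The shared variable α links the value of [voice] on the target to the same value on the neighbouring segment, so voicing is the feature that assimilates.
Since the environment is written before the underscore, the trigger precedes the target; the direction is progressive.

progressive voicing assimilation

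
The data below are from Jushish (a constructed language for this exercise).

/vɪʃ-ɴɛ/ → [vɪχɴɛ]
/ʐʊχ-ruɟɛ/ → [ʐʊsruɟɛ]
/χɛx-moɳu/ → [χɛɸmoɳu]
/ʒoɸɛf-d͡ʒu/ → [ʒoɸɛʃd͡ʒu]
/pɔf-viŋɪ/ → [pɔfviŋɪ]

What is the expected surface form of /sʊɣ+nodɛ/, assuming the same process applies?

The data show regressive place assimilation: /ʃ/ → [χ] before /ɴ/; /χ/ → [s] before /r/; /x/ → [ɸ] before /m/; /f/ → [ʃ] before /d͡ʒ/. In each pair only place changes, matching the following consonant, while manner and voice stay constant.
No alternation appears in [pɔfviŋɪ]: there the adjacent consonants already agree in place (/f/ and /v/ are both labiodental), so this form is consistent with the same rule.
/ɣ/ is a voiced velar fricative. The following trigger /n/ is alveolar, so /ɣ/ must become alveolar as well.
Changing only its place to alveolar gives [z] — the voiced alveolar fricative.

[sʊznodɛ]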